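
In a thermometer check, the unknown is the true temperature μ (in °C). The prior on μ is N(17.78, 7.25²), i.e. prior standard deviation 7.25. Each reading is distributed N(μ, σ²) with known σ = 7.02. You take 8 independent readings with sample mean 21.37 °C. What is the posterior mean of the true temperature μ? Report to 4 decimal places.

For Normal data with known variance σ², a Normal(μ₀, σ₀²) prior on μ is conjugate. Posterior precision = 1/σ₀² + n/σ²; posterior mean is the precision-weighted average of μ₀ and x̄.
n·x̄ = 8·21.37 = 170.96.
σ₀² = 7.25² = 52.5625, σ² = 7.02² = 49.2804; σ² + n·σ₀² = 49.2804 + 8·52.5625 = 469.7804.
Posterior mean = (μ₀/σ₀² + n·x̄/σ²)/(1/σ₀² + n/σ²) = (σ²·μ₀ + σ₀²·n·x̄)/(σ² + n·σ₀²) = (49.2804·17.78 + 52.5625·170.96)/469.7804 = 9862.290512/469.7804 = 20.9934.

20.9934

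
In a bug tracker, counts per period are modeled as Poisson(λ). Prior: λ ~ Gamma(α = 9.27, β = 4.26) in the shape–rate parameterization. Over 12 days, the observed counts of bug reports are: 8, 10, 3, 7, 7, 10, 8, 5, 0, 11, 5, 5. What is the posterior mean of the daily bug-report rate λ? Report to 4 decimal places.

With a Gamma(shape α, rate β) prior, the Poisson likelihood is conjugate: the posterior is Gamma(α + ΣXᵢ, β + n).
Sum of counts S = 79 over n = 12 days.
Posterior: Gamma(α+S, β+n) = Gamma(9.27+79, 4.26+12) = Gamma(88.27, 16.26).
Posterior mean = α/β = 88.27/16.26 = 5.4287.

5.4287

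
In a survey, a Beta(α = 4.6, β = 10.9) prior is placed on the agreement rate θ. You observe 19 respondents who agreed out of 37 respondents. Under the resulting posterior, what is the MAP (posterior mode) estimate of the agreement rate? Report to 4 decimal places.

0.4475

The Beta prior is conjugate to a Binomial/Bernoulli likelihood; the update adds successes to α and failures to β.
Posterior: Beta(α+k, β+n−k) = Beta(4.6+19, 10.9+18) = Beta(23.6, 28.9).
Mode of Beta(a,b) for a,b>1 is (a−1)/(a+b−2) = 22.6/50.5 = 0.4475.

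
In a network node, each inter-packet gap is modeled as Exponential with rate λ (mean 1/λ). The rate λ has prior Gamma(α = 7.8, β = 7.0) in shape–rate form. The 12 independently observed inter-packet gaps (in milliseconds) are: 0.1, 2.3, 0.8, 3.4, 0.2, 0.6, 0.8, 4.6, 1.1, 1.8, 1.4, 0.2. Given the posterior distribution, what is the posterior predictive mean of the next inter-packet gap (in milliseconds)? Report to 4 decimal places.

With a Gamma(shape α, rate β) prior on the exponential rate λ, the posterior after n observations with total T = Σxᵢ is Gamma(α+n, β+T).
Sum of observations T = 17.3 milliseconds; n = 12.
Posterior: Gamma(7.8+12, 7.0+17.3) = Gamma(19.8, 24.3).
The predictive distribution for the next observation is Lomax; its mean is β/(α−1) = 24.3/18.8 = 1.2926.

1.2926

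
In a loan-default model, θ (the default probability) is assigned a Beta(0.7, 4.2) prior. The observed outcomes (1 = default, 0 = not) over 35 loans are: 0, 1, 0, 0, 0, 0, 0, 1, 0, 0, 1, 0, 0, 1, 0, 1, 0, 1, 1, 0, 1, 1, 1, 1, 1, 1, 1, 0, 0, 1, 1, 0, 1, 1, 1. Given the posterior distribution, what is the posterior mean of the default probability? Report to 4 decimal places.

0.4937

The Beta prior is conjugate to a Binomial/Bernoulli likelihood; the update adds successes to α and failures to β.
Posterior: Beta(α+k, β+n−k) = Beta(0.7+19, 4.2+16) = Beta(19.7, 20.2).
Posterior mean = α/(α+β) = 19.7/39.9 = 0.4937.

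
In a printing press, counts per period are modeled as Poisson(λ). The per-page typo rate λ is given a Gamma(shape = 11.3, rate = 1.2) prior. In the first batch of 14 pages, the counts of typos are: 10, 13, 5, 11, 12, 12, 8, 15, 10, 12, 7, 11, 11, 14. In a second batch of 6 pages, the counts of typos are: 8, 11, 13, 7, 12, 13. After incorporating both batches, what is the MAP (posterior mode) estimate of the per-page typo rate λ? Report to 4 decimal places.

With a Gamma(shape α, rate β) prior, the Poisson likelihood is conjugate: the posterior is Gamma(α + ΣXᵢ, β + n).
Batch 1: sum of counts S = 151 over n = 14 pages.
After batch 1: Gamma(α+S, β+n) = Gamma(11.3+151, 1.2+14) = Gamma(162.3, 15.2).
Batch 2: sum of counts S = 64 over n = 6 pages.
After batch 2: Gamma(α+S, β+n) = Gamma(162.3+64, 15.2+6) = Gamma(226.3, 21.2).
Mode of Gamma(α,β) for α≥1 is (α−1)/β = 225.3/21.2 = 10.6274.

10.6274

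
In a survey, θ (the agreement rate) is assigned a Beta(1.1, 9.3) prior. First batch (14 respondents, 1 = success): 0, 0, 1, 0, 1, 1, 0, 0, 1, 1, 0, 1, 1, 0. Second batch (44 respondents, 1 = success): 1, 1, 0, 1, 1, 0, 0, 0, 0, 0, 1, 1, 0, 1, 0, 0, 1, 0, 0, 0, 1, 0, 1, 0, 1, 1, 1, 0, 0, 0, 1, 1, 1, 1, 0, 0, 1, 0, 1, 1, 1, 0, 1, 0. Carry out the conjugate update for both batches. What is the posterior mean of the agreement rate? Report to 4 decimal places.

The Beta prior is conjugate to a Binomial/Bernoulli likelihood; the update adds successes to α and failures to β.
After batch 1: Beta(1.1+7, 9.3+7) = Beta(8.1, 16.3).
After batch 2: Beta(8.1+22, 16.3+22) = Beta(30.1, 38.3).
Posterior mean = α/(α+β) = 30.1/68.4 = 0.4401.

0.4401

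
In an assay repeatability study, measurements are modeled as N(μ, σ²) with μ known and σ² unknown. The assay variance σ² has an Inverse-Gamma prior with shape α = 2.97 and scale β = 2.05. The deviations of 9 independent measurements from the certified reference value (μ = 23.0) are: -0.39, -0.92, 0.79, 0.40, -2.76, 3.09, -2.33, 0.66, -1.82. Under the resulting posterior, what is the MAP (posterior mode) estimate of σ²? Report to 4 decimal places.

1.9023

With known mean μ and an Inverse-Gamma(α, β) prior on σ², the Normal likelihood is conjugate: posterior is Inv-Gamma(α + n/2, β + Σ(xᵢ−μ)²/2).
Σ(xᵢ−μ)² = (-0.39)² + (-0.92)² + (0.79)² + (0.40)² + (-2.76)² + (3.09)² + (-2.33)² + (0.66)² + (-1.82)² = 28.1252.
Posterior: Inv-Gamma(2.97 + 9/2, 2.05 + 28.1252/2) = Inv-Gamma(7.47, 16.11260).
Mode = β/(α+1) = 16.11260/8.47 = 1.9023.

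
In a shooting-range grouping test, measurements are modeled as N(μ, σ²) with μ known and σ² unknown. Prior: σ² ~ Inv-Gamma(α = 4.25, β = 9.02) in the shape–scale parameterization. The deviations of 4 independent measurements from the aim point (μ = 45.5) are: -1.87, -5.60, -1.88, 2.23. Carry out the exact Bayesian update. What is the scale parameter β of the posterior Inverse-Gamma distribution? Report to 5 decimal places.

30.70210

With known mean μ and an Inverse-Gamma(α, β) prior on σ², the Normal likelihood is conjugate: posterior is Inv-Gamma(α + n/2, β + Σ(xᵢ−μ)²/2).
Σ(xᵢ−μ)² = (-1.87)² + (-5.60)² + (-1.88)² + (2.23)² = 43.3642.
Posterior: Inv-Gamma(4.25 + 4/2, 9.02 + 43.3642/2) = Inv-Gamma(6.25, 30.70210).
Posterior β = 30.70210.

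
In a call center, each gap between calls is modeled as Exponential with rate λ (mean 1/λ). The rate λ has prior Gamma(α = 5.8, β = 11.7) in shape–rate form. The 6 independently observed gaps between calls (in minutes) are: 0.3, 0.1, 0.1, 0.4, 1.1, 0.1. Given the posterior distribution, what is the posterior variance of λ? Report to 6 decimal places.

0.061962

With a Gamma(shape α, rate β) prior on the exponential rate λ, the posterior after n observations with total T = Σxᵢ is Gamma(α+n, β+T).
Sum of observations T = 2.1 minutes; n = 6.
Posterior: Gamma(5.8+6, 11.7+2.1) = Gamma(11.8, 13.8).
Var = α/β² = 0.061962.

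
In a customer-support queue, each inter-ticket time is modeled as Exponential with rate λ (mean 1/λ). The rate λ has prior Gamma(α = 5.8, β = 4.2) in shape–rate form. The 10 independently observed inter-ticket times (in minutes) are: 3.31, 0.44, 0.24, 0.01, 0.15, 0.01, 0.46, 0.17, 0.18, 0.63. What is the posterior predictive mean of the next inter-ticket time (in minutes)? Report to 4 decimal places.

0.6622

With a Gamma(shape α, rate β) prior on the exponential rate λ, the posterior after n observations with total T = Σxᵢ is Gamma(α+n, β+T).
Sum of observations T = 5.60 minutes; n = 10.
Posterior: Gamma(5.8+10, 4.2+5.60) = Gamma(15.8, 9.80).
The predictive distribution for the next observation is Lomax; its mean is β/(α−1) = 9.80/14.8 = 0.6622.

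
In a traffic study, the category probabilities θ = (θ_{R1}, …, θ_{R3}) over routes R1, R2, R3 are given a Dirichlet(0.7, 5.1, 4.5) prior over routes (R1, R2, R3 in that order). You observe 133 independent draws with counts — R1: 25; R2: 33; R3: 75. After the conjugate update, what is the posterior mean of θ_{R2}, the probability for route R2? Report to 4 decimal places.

The Dirichlet prior is conjugate to the Multinomial likelihood: each posterior αⱼ = prior αⱼ + observed count nⱼ.
Posterior concentration: (25.7, 38.1, 79.5), total = 143.3.
E[θ_{R2}|data] = α_{R2}/Σα = 38.1/143.3 = 0.2659.

0.2659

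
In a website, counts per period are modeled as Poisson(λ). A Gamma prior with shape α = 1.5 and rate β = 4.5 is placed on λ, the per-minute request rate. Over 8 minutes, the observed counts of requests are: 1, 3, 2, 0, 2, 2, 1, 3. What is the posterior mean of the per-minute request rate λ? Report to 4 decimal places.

1.2400

With a Gamma(shape α, rate β) prior, the Poisson likelihood is conjugate: the posterior is Gamma(α + ΣXᵢ, β + n).
Sum of counts S = 14 over n = 8 minutes.
Posterior: Gamma(α+S, β+n) = Gamma(1.5+14, 4.5+8) = Gamma(15.5, 12.5).
Posterior mean = α/β = 15.5/12.5 = 1.2400.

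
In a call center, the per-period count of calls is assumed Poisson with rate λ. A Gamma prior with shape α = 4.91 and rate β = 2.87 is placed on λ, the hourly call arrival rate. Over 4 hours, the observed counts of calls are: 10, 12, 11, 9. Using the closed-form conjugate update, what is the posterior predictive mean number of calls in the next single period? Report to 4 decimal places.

6.8282

With a Gamma(shape α, rate β) prior, the Poisson likelihood is conjugate: the posterior is Gamma(α + ΣXᵢ, β + n).
Sum of counts S = 42 over n = 4 hours.
Posterior: Gamma(α+S, β+n) = Gamma(4.91+42, 2.87+4) = Gamma(46.91, 6.87).
The predictive distribution for one future period is NegBinom with mean α/β = 6.8282.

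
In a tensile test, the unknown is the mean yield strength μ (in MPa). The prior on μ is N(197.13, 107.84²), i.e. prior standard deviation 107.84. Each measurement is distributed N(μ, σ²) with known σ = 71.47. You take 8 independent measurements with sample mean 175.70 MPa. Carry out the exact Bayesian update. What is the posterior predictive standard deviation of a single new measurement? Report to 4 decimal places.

75.5859

For Normal data with known variance σ², a Normal(μ₀, σ₀²) prior on μ is conjugate. Posterior precision = 1/σ₀² + n/σ²; posterior mean is the precision-weighted average of μ₀ and x̄.
σ₀² = 107.84² = 11629.4656, σ² = 71.47² = 5107.9609; σ² + n·σ₀² = 5107.9609 + 8·11629.4656 = 98143.6857.
Posterior precision = 1/σ₀² + n/σ² = 1/11629.4656 + 8/5107.9609 = (σ² + n·σ₀²)/(σ₀²σ²) = 98143.6857/(11629.4656·5107.9609); posterior variance σₙ² = σ₀²σ²/(σ² + n·σ₀²) = 11629.4656·5107.9609/98143.6857 = 605.264161.
Predictive variance for one new observation = σₙ² + σ² = 11629.4656·5107.9609/98143.6857 + 5107.9609 = σ²·(σ₀² + 98143.6857)/98143.6857 = 5107.9609·109773.1513/98143.6857 = 5713.225061; SD = √(5107.9609·109773.1513/98143.6857) = 75.5859.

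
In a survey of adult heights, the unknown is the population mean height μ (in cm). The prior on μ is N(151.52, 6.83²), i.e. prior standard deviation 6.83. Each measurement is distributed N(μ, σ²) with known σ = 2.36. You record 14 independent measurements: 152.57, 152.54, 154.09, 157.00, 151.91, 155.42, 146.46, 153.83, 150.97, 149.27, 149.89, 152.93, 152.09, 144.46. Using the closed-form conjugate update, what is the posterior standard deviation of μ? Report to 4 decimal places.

0.6281

For Normal data with known variance σ², a Normal(μ₀, σ₀²) prior on μ is conjugate. Posterior precision = 1/σ₀² + n/σ²; posterior mean is the precision-weighted average of μ₀ and x̄.
σ₀² = 6.83² = 46.6489, σ² = 2.36² = 5.5696; σ² + n·σ₀² = 5.5696 + 14·46.6489 = 658.6542.
Posterior precision = 1/σ₀² + n/σ² = 1/46.6489 + 14/5.5696 = (σ² + n·σ₀²)/(σ₀²σ²) = 658.6542/(46.6489·5.5696); posterior variance σₙ² = σ₀²σ²/(σ² + n·σ₀²) = 46.6489·5.5696/658.6542 = 0.394465.
Posterior SD = √σₙ² = √(46.6489·5.5696/658.6542) = 0.6281.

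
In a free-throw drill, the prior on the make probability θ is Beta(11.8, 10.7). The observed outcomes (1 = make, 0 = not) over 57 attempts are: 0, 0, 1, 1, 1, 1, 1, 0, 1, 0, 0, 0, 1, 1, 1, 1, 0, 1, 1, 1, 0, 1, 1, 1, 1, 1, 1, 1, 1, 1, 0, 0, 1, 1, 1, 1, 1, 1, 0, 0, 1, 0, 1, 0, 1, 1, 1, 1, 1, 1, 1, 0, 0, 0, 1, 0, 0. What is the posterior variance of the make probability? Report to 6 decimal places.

The Beta prior is conjugate to a Binomial/Bernoulli likelihood; the update adds successes to α and failures to β.
Posterior: Beta(α+k, β+n−k) = Beta(11.8+38, 10.7+19) = Beta(49.8, 29.7).
Var = αβ/((α+β)²(α+β+1)) = 49.8·29.7/(79.5²·80.5) = 0.002907.

0.002907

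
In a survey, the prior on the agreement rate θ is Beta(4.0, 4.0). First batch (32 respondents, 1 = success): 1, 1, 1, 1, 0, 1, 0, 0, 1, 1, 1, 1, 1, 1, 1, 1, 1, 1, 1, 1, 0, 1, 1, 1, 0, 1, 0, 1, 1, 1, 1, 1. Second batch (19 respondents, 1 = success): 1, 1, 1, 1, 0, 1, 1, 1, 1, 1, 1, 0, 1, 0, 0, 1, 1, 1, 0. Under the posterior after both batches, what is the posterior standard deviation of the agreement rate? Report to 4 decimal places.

The Beta prior is conjugate to a Binomial/Bernoulli likelihood; the update adds successes to α and failures to β.
After batch 1: Beta(4.0+26, 4.0+6) = Beta(30.0, 10.0).
After batch 2: Beta(30.0+14, 10.0+5) = Beta(44.0, 15.0).
Var = αβ/((α+β)²(α+β+1)) = 44.0·15.0/(59.0²·60.0) = 0.00316001; SD = √0.00316001 = 0.0562.

0.0562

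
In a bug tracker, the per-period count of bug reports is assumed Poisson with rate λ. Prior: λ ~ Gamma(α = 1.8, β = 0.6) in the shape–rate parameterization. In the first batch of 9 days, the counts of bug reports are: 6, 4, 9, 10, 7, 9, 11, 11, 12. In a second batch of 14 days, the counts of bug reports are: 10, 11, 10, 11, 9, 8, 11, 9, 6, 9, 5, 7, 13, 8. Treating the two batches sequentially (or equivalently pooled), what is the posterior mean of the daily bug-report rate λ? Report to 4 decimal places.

With a Gamma(shape α, rate β) prior, the Poisson likelihood is conjugate: the posterior is Gamma(α + ΣXᵢ, β + n).
Batch 1: sum of counts S = 79 over n = 9 days.
After batch 1: Gamma(α+S, β+n) = Gamma(1.8+79, 0.6+9) = Gamma(80.8, 9.6).
Batch 2: sum of counts S = 127 over n = 14 days.
After batch 2: Gamma(α+S, β+n) = Gamma(80.8+127, 9.6+14) = Gamma(207.8, 23.6).
Posterior mean = α/β = 207.8/23.6 = 8.8051.

8.8051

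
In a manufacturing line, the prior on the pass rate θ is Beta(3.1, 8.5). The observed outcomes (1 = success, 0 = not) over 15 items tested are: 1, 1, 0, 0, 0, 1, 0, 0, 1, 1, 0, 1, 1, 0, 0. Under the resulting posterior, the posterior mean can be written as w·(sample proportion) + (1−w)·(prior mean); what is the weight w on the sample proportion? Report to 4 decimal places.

The Beta prior is conjugate to a Binomial/Bernoulli likelihood; the update adds successes to α and failures to β.
Posterior mean = (α₀+k)/(α₀+β₀+n) = [n/(α₀+β₀+n)]·(k/n) + [(α₀+β₀)/(α₀+β₀+n)]·α₀/(α₀+β₀), so only n and the prior enter the weight.
The weight on the data is w = n/(α₀+β₀+n) = 15/(3.1+8.5+15) = 15/26.6 = 0.5639.

0.5639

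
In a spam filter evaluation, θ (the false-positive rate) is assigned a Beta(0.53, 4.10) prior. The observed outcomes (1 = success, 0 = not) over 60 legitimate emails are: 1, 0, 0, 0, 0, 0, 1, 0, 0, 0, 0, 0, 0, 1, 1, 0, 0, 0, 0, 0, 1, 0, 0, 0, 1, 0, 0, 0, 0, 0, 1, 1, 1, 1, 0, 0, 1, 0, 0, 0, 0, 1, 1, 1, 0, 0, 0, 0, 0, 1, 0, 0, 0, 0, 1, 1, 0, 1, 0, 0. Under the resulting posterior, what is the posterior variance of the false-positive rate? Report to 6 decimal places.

0.003116

The Beta prior is conjugate to a Binomial/Bernoulli likelihood; the update adds successes to α and failures to β.
Posterior: Beta(α+k, β+n−k) = Beta(0.53+18, 4.10+42) = Beta(18.53, 46.10).
Var = αβ/((α+β)²(α+β+1)) = 18.53·46.10/(64.63²·65.63) = 0.003116.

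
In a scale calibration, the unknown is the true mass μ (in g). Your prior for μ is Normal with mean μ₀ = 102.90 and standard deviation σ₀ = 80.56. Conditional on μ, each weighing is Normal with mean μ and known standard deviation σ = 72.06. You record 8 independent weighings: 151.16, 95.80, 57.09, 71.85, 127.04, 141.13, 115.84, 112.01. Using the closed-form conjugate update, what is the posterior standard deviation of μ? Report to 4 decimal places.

24.2913

For Normal data with known variance σ², a Normal(μ₀, σ₀²) prior on μ is conjugate. Posterior precision = 1/σ₀² + n/σ²; posterior mean is the precision-weighted average of μ₀ and x̄.
σ₀² = 80.56² = 6489.9136, σ² = 72.06² = 5192.6436; σ² + n·σ₀² = 5192.6436 + 8·6489.9136 = 57111.9524.
Posterior precision = 1/σ₀² + n/σ² = 1/6489.9136 + 8/5192.6436 = (σ² + n·σ₀²)/(σ₀²σ²) = 57111.9524/(6489.9136·5192.6436); posterior variance σₙ² = σ₀²σ²/(σ² + n·σ₀²) = 6489.9136·5192.6436/57111.9524 = 590.065773.
Posterior SD = √σₙ² = √(6489.9136·5192.6436/57111.9524) = 24.2913.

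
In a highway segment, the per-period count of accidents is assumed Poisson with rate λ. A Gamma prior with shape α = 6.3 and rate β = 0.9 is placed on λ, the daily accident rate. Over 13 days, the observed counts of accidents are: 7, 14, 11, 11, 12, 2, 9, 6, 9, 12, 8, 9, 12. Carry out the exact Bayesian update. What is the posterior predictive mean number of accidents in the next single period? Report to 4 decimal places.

With a Gamma(shape α, rate β) prior, the Poisson likelihood is conjugate: the posterior is Gamma(α + ΣXᵢ, β + n).
Sum of counts S = 122 over n = 13 days.
Posterior: Gamma(α+S, β+n) = Gamma(6.3+122, 0.9+13) = Gamma(128.3, 13.9).
The predictive distribution for one future period is NegBinom with mean α/β = 9.2302.

9.2302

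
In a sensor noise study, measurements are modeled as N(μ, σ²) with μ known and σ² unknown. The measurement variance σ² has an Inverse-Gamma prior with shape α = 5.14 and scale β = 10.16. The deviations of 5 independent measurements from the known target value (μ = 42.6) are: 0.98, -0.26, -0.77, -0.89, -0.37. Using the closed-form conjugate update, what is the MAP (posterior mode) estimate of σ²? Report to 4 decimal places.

With known mean μ and an Inverse-Gamma(α, β) prior on σ², the Normal likelihood is conjugate: posterior is Inv-Gamma(α + n/2, β + Σ(xᵢ−μ)²/2).
Σ(xᵢ−μ)² = (0.98)² + (-0.26)² + (-0.77)² + (-0.89)² + (-0.37)² = 2.5499.
Posterior: Inv-Gamma(5.14 + 5/2, 10.16 + 2.5499/2) = Inv-Gamma(7.64, 11.43495).
Mode = β/(α+1) = 11.43495/8.64 = 1.3235.

1.3235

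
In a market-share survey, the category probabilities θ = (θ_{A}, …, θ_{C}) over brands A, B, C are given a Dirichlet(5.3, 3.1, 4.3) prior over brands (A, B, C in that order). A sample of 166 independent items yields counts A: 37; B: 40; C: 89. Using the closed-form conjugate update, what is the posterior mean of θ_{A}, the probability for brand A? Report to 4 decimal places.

0.2367

The Dirichlet prior is conjugate to the Multinomial likelihood: each posterior αⱼ = prior αⱼ + observed count nⱼ.
Posterior concentration: (42.3, 43.1, 93.3), total = 178.7.
E[θ_{A}|data] = α_{A}/Σα = 42.3/178.7 = 0.2367.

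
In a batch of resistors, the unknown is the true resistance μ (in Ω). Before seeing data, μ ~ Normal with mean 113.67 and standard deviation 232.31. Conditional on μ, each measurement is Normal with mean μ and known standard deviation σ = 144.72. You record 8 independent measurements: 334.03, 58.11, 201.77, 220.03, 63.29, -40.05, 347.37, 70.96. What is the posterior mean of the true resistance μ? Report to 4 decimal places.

For Normal data with known variance σ², a Normal(μ₀, σ₀²) prior on μ is conjugate. Posterior precision = 1/σ₀² + n/σ²; posterior mean is the precision-weighted average of μ₀ and x̄.
Σxᵢ = 334.03 + 58.11 + 201.77 + 220.03 + 63.29 + (-40.05) + 347.37 + 70.96 = 1255.51, so n·x̄ = 1255.51.
σ₀² = 232.31² = 53967.9361, σ² = 144.72² = 20943.8784; σ² + n·σ₀² = 20943.8784 + 8·53967.9361 = 452687.3672.
Posterior mean = (μ₀/σ₀² + n·x̄/σ²)/(1/σ₀² + n/σ²) = (σ²·μ₀ + σ₀²·n·x̄)/(σ² + n·σ₀²) = (20943.8784·113.67 + 53967.9361·1255.51)/452687.3672 = 70137974.110639/452687.3672 = 154.9369.

154.9369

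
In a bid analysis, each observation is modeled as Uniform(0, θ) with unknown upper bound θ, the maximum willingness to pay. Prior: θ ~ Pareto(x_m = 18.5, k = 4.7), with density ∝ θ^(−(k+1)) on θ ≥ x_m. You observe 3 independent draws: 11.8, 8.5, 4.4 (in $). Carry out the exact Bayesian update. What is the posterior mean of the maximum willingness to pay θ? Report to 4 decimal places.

A Pareto(scale x_m, shape k) prior on the upper bound θ of Uniform(0, θ) is conjugate: posterior is Pareto(max(x_m, max xᵢ), k + n).
Sample maximum = 11.8; prior scale x_m = 18.5 → posterior scale = max = 18.5.
Posterior shape = 4.7 + 3 = 7.7.
E[θ|data] = k·x_m/(k−1) = 7.7·18.5/6.7 = 21.2612.

21.2612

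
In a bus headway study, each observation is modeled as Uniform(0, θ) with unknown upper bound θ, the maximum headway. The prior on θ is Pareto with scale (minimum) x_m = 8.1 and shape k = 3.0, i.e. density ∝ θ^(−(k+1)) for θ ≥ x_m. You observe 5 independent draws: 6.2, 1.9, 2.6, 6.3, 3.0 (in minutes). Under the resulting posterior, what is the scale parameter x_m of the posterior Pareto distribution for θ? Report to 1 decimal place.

A Pareto(scale x_m, shape k) prior on the upper bound θ of Uniform(0, θ) is conjugate: posterior is Pareto(max(x_m, max xᵢ), k + n).
Sample maximum = 6.3; prior scale x_m = 8.1 → posterior scale = max = 8.1.
Posterior shape = 3.0 + 5 = 8.0.
Posterior scale x_m = 8.1.

8.1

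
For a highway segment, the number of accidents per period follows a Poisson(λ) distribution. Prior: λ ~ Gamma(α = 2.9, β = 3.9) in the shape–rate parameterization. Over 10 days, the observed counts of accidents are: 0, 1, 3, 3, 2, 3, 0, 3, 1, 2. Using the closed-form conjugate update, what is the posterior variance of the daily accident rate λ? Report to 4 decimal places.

With a Gamma(shape α, rate β) prior, the Poisson likelihood is conjugate: the posterior is Gamma(α + ΣXᵢ, β + n).
Sum of counts S = 18 over n = 10 days.
Posterior: Gamma(α+S, β+n) = Gamma(2.9+18, 3.9+10) = Gamma(20.9, 13.9).
Var = α/β² = 20.9/13.9² = 0.1082.

0.1082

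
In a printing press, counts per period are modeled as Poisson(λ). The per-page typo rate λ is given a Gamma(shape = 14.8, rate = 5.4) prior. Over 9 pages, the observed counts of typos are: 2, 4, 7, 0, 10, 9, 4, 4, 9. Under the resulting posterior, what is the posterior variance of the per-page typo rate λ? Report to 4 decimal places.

0.3077

With a Gamma(shape α, rate β) prior, the Poisson likelihood is conjugate: the posterior is Gamma(α + ΣXᵢ, β + n).
Sum of counts S = 49 over n = 9 pages.
Posterior: Gamma(α+S, β+n) = Gamma(14.8+49, 5.4+9) = Gamma(63.8, 14.4).
Var = α/β² = 63.8/14.4² = 0.3077.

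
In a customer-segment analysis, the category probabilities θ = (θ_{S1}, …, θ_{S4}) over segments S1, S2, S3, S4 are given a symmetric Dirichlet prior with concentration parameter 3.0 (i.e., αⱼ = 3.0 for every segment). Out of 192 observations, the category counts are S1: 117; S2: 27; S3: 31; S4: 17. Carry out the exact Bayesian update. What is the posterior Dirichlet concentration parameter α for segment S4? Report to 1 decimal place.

The Dirichlet prior is conjugate to the Multinomial likelihood: each posterior αⱼ = prior αⱼ + observed count nⱼ.
Posterior concentration: (120.0, 30.0, 34.0, 20.0), total = 204.0.
α_{S4} = 3.0 + 17 = 20.0.

20.0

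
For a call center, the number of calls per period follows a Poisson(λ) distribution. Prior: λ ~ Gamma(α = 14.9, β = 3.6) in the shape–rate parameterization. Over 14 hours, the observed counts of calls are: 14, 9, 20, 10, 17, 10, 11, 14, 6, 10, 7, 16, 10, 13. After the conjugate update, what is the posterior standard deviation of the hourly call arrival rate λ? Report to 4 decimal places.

0.7663

With a Gamma(shape α, rate β) prior, the Poisson likelihood is conjugate: the posterior is Gamma(α + ΣXᵢ, β + n).
Sum of counts S = 167 over n = 14 hours.
Posterior: Gamma(α+S, β+n) = Gamma(14.9+167, 3.6+14) = Gamma(181.9, 17.6).
SD = √α/β = √181.9/17.6 = 0.7663.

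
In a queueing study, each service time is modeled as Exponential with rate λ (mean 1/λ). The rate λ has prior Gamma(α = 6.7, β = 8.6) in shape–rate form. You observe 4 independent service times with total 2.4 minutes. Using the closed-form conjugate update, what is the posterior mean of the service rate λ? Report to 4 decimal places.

With a Gamma(shape α, rate β) prior on the exponential rate λ, the posterior after n observations with total T = Σxᵢ is Gamma(α+n, β+T).
Posterior: Gamma(6.7+4, 8.6+2.4) = Gamma(10.7, 11.0).
Posterior mean of λ = α/β = 10.7/11.0 = 0.9727.

0.9727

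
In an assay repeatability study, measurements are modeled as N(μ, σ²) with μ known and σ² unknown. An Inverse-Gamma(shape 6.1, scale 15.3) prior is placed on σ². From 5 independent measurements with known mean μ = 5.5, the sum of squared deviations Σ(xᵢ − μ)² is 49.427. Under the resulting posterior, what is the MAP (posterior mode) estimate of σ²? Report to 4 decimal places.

4.1681

With known mean μ and an Inverse-Gamma(α, β) prior on σ², the Normal likelihood is conjugate: posterior is Inv-Gamma(α + n/2, β + Σ(xᵢ−μ)²/2).
Posterior: Inv-Gamma(6.1 + 5/2, 15.3 + 49.427/2) = Inv-Gamma(8.60, 40.0135).
Mode = β/(α+1) = 40.0135/9.60 = 4.1681.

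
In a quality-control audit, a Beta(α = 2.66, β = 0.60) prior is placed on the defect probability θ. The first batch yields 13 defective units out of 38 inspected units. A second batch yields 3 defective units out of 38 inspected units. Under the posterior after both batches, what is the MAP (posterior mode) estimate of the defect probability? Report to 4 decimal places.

The Beta prior is conjugate to a Binomial/Bernoulli likelihood; the update adds successes to α and failures to β.
After batch 1: Beta(2.66+13, 0.60+25) = Beta(15.66, 25.60).
After batch 2: Beta(15.66+3, 25.60+35) = Beta(18.66, 60.60).
Mode of Beta(a,b) for a,b>1 is (a−1)/(a+b−2) = 17.66/77.26 = 0.2286.

0.2286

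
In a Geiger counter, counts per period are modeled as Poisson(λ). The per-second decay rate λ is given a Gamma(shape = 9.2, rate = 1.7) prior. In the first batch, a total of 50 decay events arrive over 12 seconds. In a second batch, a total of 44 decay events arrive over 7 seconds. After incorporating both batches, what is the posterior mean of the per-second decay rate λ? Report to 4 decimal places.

With a Gamma(shape α, rate β) prior, the Poisson likelihood is conjugate: the posterior is Gamma(α + ΣXᵢ, β + n).
After batch 1: Gamma(α+S, β+n) = Gamma(9.2+50, 1.7+12) = Gamma(59.2, 13.7).
After batch 2: Gamma(α+S, β+n) = Gamma(59.2+44, 13.7+7) = Gamma(103.2, 20.7).
Posterior mean = α/β = 103.2/20.7 = 4.9855.

4.9855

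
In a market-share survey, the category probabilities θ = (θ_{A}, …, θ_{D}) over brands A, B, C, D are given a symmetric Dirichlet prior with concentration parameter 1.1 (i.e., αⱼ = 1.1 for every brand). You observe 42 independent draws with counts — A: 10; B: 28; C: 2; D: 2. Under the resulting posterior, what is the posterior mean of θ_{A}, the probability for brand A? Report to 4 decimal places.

The Dirichlet prior is conjugate to the Multinomial likelihood: each posterior αⱼ = prior αⱼ + observed count nⱼ.
Posterior concentration: (11.1, 29.1, 3.1, 3.1), total = 46.4.
E[θ_{A}|data] = α_{A}/Σα = 11.1/46.4 = 0.2392.

0.2392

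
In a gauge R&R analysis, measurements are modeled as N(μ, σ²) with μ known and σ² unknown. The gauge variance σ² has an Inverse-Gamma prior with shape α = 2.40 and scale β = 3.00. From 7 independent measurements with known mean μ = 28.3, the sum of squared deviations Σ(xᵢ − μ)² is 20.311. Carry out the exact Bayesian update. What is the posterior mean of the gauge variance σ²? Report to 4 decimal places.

2.6848

With known mean μ and an Inverse-Gamma(α, β) prior on σ², the Normal likelihood is conjugate: posterior is Inv-Gamma(α + n/2, β + Σ(xᵢ−μ)²/2).
Posterior: Inv-Gamma(2.40 + 7/2, 3.00 + 20.311/2) = Inv-Gamma(5.90, 13.1555).
E[σ²|data] = β/(α−1) = 13.1555/4.90 = 2.6848.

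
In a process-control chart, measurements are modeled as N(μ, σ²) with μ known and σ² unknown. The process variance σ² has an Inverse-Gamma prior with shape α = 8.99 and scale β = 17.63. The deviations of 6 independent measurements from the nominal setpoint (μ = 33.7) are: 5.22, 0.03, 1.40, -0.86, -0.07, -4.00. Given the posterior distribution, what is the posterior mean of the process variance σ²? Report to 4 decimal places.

3.6949

With known mean μ and an Inverse-Gamma(α, β) prior on σ², the Normal likelihood is conjugate: posterior is Inv-Gamma(α + n/2, β + Σ(xᵢ−μ)²/2).
Σ(xᵢ−μ)² = (5.22)² + (0.03)² + (1.40)² + (-0.86)² + (-0.07)² + (-4.00)² = 45.9538.
Posterior: Inv-Gamma(8.99 + 6/2, 17.63 + 45.9538/2) = Inv-Gamma(11.99, 40.60690).
E[σ²|data] = β/(α−1) = 40.60690/10.99 = 3.6949.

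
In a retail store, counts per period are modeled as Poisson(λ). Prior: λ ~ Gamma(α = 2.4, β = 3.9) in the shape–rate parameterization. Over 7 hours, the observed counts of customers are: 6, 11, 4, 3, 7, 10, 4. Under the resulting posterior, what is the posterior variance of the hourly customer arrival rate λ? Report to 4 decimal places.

0.3990

With a Gamma(shape α, rate β) prior, the Poisson likelihood is conjugate: the posterior is Gamma(α + ΣXᵢ, β + n).
Sum of counts S = 45 over n = 7 hours.
Posterior: Gamma(α+S, β+n) = Gamma(2.4+45, 3.9+7) = Gamma(47.4, 10.9).
Var = α/β² = 47.4/10.9² = 0.3990.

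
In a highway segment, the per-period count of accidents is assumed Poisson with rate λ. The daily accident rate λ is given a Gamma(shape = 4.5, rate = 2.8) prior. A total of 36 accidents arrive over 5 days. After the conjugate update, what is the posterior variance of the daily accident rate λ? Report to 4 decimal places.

With a Gamma(shape α, rate β) prior, the Poisson likelihood is conjugate: the posterior is Gamma(α + ΣXᵢ, β + n).
Posterior: Gamma(α+S, β+n) = Gamma(4.5+36, 2.8+5) = Gamma(40.5, 7.8).
Var = α/β² = 40.5/7.8² = 0.6657.

0.6657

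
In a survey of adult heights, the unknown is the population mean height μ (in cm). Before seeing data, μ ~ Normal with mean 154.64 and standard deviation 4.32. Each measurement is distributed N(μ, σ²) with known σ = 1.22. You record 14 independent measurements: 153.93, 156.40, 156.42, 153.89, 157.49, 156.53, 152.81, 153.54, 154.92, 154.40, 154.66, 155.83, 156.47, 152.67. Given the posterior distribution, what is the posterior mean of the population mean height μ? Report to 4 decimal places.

For Normal data with known variance σ², a Normal(μ₀, σ₀²) prior on μ is conjugate. Posterior precision = 1/σ₀² + n/σ²; posterior mean is the precision-weighted average of μ₀ and x̄.
Σxᵢ = 153.93 + 156.40 + 156.42 + 153.89 + 157.49 + 156.53 + 152.81 + 153.54 + 154.92 + 154.40 + 154.66 + 155.83 + 156.47 + 152.67 = 2169.96, so n·x̄ = 2169.96.
σ₀² = 4.32² = 18.6624, σ² = 1.22² = 1.4884; σ² + n·σ₀² = 1.4884 + 14·18.6624 = 262.762.
Posterior mean = (μ₀/σ₀² + n·x̄/σ²)/(1/σ₀² + n/σ²) = (σ²·μ₀ + σ₀²·n·x̄)/(σ² + n·σ₀²) = (1.4884·154.64 + 18.6624·2169.96)/262.762 = 40726.82768/262.762 = 154.9951.

154.9951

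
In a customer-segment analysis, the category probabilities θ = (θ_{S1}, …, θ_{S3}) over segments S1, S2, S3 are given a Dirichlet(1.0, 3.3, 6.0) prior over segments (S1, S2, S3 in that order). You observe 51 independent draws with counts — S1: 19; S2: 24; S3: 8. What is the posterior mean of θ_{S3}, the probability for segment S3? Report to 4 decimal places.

The Dirichlet prior is conjugate to the Multinomial likelihood: each posterior αⱼ = prior αⱼ + observed count nⱼ.
Posterior concentration: (20.0, 27.3, 14.0), total = 61.3.
E[θ_{S3}|data] = α_{S3}/Σα = 14.0/61.3 = 0.2284.

0.2284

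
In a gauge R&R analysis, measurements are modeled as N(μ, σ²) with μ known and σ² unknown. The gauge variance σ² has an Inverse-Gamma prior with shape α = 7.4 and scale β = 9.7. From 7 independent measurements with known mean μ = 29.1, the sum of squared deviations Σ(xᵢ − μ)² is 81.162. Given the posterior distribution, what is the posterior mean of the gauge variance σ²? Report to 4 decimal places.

5.0789

With known mean μ and an Inverse-Gamma(α, β) prior on σ², the Normal likelihood is conjugate: posterior is Inv-Gamma(α + n/2, β + Σ(xᵢ−μ)²/2).
Posterior: Inv-Gamma(7.4 + 7/2, 9.7 + 81.162/2) = Inv-Gamma(10.90, 50.2810).
E[σ²|data] = β/(α−1) = 50.2810/9.90 = 5.0789.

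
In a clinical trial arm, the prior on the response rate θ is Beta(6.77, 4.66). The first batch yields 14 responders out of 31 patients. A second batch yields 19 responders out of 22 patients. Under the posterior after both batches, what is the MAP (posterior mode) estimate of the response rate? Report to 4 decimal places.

The Beta prior is conjugate to a Binomial/Bernoulli likelihood; the update adds successes to α and failures to β.
After batch 1: Beta(6.77+14, 4.66+17) = Beta(20.77, 21.66).
After batch 2: Beta(20.77+19, 21.66+3) = Beta(39.77, 24.66).
Mode of Beta(a,b) for a,b>1 is (a−1)/(a+b−2) = 38.77/62.43 = 0.6210.

0.6210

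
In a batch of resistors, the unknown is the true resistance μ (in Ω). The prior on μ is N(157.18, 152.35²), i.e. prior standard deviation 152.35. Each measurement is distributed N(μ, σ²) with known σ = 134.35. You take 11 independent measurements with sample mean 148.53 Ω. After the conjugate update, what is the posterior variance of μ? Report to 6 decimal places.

1532.555761

For Normal data with known variance σ², a Normal(μ₀, σ₀²) prior on μ is conjugate. Posterior precision = 1/σ₀² + n/σ²; posterior mean is the precision-weighted average of μ₀ and x̄.
σ₀² = 152.35² = 23210.5225, σ² = 134.35² = 18049.9225; σ² + n·σ₀² = 18049.9225 + 11·23210.5225 = 273365.67.
Posterior precision = 1/σ₀² + n/σ² = 1/23210.5225 + 11/18049.9225 = (σ² + n·σ₀²)/(σ₀²σ²) = 273365.67/(23210.5225·18049.9225); posterior variance σₙ² = σ₀²σ²/(σ² + n·σ₀²) = 23210.5225·18049.9225/273365.67 = 1532.555761.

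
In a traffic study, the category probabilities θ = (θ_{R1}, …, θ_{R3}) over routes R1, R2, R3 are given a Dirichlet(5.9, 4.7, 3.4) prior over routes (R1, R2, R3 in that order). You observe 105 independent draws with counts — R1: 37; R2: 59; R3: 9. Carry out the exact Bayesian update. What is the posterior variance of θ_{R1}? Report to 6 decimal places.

The Dirichlet prior is conjugate to the Multinomial likelihood: each posterior αⱼ = prior αⱼ + observed count nⱼ.
Posterior concentration: (42.9, 63.7, 12.4), total = 119.0.
Var[θ_j] = α_j(Σα−α_j)/((Σα)²(Σα+1)) = 42.9·76.1/(119.0²·120.0) = 0.001921.

0.001921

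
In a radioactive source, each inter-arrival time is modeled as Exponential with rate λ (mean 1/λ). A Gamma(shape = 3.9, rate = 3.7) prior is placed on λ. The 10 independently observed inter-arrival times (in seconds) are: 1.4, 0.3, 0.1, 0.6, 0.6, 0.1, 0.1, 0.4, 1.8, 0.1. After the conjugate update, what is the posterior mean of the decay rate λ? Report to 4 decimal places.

1.5109

With a Gamma(shape α, rate β) prior on the exponential rate λ, the posterior after n observations with total T = Σxᵢ is Gamma(α+n, β+T).
Sum of observations T = 5.5 seconds; n = 10.
Posterior: Gamma(3.9+10, 3.7+5.5) = Gamma(13.9, 9.2).
Posterior mean of λ = α/β = 13.9/9.2 = 1.5109.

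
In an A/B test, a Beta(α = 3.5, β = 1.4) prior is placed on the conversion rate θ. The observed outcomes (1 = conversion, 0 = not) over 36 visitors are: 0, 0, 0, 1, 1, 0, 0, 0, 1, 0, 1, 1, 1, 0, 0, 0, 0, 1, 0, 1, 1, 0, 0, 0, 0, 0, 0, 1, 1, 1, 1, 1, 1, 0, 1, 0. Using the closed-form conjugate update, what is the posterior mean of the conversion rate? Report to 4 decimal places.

0.4768

The Beta prior is conjugate to a Binomial/Bernoulli likelihood; the update adds successes to α and failures to β.
Posterior: Beta(α+k, β+n−k) = Beta(3.5+16, 1.4+20) = Beta(19.5, 21.4).
Posterior mean = α/(α+β) = 19.5/40.9 = 0.4768.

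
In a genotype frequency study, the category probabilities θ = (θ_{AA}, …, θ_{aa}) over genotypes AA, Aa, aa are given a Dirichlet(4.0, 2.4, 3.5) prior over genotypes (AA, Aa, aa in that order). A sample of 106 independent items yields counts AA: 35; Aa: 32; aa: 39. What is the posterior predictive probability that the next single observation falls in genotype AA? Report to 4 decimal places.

0.3365

The Dirichlet prior is conjugate to the Multinomial likelihood: each posterior αⱼ = prior αⱼ + observed count nⱼ.
Posterior concentration: (39.0, 34.4, 42.5), total = 115.9.
P(next = AA | data) = α_{AA}/Σα = 0.3365.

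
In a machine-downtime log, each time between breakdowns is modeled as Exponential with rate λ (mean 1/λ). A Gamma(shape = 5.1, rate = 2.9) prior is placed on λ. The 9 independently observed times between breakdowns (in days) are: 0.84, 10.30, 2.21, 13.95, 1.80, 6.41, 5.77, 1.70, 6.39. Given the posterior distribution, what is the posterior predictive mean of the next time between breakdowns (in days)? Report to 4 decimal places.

3.9901

With a Gamma(shape α, rate β) prior on the exponential rate λ, the posterior after n observations with total T = Σxᵢ is Gamma(α+n, β+T).
Sum of observations T = 49.37 days; n = 9.
Posterior: Gamma(5.1+9, 2.9+49.37) = Gamma(14.1, 52.27).
The predictive distribution for the next observation is Lomax; its mean is β/(α−1) = 52.27/13.1 = 3.9901.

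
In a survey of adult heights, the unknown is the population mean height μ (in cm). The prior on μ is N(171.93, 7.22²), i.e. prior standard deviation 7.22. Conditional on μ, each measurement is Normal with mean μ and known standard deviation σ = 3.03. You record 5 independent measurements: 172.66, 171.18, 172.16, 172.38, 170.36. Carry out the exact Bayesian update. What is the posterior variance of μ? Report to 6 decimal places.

For Normal data with known variance σ², a Normal(μ₀, σ₀²) prior on μ is conjugate. Posterior precision = 1/σ₀² + n/σ²; posterior mean is the precision-weighted average of μ₀ and x̄.
σ₀² = 7.22² = 52.1284, σ² = 3.03² = 9.1809; σ² + n·σ₀² = 9.1809 + 5·52.1284 = 269.8229.
Posterior precision = 1/σ₀² + n/σ² = 1/52.1284 + 5/9.1809 = (σ² + n·σ₀²)/(σ₀²σ²) = 269.8229/(52.1284·9.1809); posterior variance σₙ² = σ₀²σ²/(σ² + n·σ₀²) = 52.1284·9.1809/269.8229 = 1.773703.

1.773703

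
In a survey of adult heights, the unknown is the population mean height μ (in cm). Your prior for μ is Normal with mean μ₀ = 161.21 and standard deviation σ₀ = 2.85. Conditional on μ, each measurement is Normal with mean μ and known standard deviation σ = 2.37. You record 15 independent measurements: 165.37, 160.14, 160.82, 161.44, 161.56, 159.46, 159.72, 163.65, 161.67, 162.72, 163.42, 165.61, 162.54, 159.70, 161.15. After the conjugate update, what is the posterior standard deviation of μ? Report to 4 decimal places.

0.5983

For Normal data with known variance σ², a Normal(μ₀, σ₀²) prior on μ is conjugate. Posterior precision = 1/σ₀² + n/σ²; posterior mean is the precision-weighted average of μ₀ and x̄.
σ₀² = 2.85² = 8.1225, σ² = 2.37² = 5.6169; σ² + n·σ₀² = 5.6169 + 15·8.1225 = 127.4544.
Posterior precision = 1/σ₀² + n/σ² = 1/8.1225 + 15/5.6169 = (σ² + n·σ₀²)/(σ₀²σ²) = 127.4544/(8.1225·5.6169); posterior variance σₙ² = σ₀²σ²/(σ² + n·σ₀²) = 8.1225·5.6169/127.4544 = 0.357958.
Posterior SD = √σₙ² = √(8.1225·5.6169/127.4544) = 0.5983.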